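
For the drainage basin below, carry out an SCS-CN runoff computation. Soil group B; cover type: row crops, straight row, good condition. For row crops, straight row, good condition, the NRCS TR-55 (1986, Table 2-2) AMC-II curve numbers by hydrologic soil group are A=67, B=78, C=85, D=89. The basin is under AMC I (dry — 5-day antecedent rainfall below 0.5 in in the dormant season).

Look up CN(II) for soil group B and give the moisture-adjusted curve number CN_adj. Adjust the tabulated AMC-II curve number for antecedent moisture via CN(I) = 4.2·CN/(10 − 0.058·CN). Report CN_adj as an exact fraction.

CN_adj = 81900/1369 ≈ 59.825

NRCS table: row crops, straight row, good condition, soil group B → CN(II) = 78
Adjust CN=78 to AMC I: 4.2·78/(10 − 0.058·78) → (1638/5) ÷ (1369/250) = 81900/1369 ≈ 59.825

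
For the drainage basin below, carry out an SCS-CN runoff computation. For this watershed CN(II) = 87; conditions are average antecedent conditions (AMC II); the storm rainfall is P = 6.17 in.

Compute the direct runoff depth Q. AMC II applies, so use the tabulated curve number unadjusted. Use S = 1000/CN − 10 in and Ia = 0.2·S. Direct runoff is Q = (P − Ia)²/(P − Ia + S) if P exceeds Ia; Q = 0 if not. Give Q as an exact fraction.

Q = 2609064241/557487300 in ≈ 4.680 in

CN(II) = 87; AMC II needs no correction.
Max retention: S = 1000/87 − 10 = 130/87 in (≈ 1.494 in)
Initial abstraction Ia = S/5 = (130/87)/5 = 26/87 ≈ 0.299 in
Excess rainfall: 6.170 − 0.299 = 5.871 in; P > Ia so Q > 0
Q = (51079/8700)²/((51079/8700) + 130/87) = (2609064241/75690000)/(64079/8700) = 2609064241/557487300 in ≈ 4.680 in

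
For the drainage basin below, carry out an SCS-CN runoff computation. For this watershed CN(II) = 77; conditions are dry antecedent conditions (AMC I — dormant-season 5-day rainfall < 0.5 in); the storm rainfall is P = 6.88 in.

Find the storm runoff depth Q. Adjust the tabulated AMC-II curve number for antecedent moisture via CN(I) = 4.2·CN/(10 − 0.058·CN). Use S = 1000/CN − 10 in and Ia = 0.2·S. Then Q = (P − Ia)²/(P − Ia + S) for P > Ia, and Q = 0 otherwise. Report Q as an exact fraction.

Q = 12168737344/5135228175 in ≈ 2.370 in

Dry (AMC I): CN(I) = 4.2·77/(10 − 0.058·77) = (1617/5)/(2767/500) = 161700/2767 ≈ 58.439
Max retention: S = 1000/(161700/2767) − 10 = 11500/1617 in (≈ 7.112 in)
Initial abstraction Ia = S/5 = (11500/1617)/5 = 2300/1617 ≈ 1.422 in
P − Ia = 6.880 − 1.422 = 220624/40425 ≈ 5.458 in (> 0, runoff occurs)
Q: (220624/40425)² ÷ (508124/40425) = 12168737344/5135228175 in (≈ 2.370 in)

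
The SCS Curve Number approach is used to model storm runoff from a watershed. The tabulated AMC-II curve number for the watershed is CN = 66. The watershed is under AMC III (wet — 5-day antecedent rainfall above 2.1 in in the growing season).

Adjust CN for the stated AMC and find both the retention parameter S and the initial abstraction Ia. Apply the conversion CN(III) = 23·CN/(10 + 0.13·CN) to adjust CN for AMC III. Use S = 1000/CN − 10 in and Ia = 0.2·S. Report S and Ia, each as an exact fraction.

S = 1700/759 in ≈ 2.240 in; Ia = 340/759 in ≈ 0.448 in

CN(III) from CN(II)=66: (23·66)/(10 + 0.13·66) = 75900/929 ≈ 81.701
Max retention: S = 1000/(75900/929) − 10 = 1700/759 in (≈ 2.240 in)
Ia = 0.2·(1700/759) = 340/759 in ≈ 0.448 in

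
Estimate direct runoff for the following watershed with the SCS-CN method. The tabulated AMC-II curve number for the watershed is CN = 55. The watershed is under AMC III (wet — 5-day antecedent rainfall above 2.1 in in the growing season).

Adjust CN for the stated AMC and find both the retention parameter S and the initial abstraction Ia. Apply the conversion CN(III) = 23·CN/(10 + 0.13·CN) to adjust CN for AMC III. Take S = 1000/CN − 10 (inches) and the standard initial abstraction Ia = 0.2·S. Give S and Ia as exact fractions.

Wet (AMC III): CN(III) = 23·55/(10 + 0.13·55) = 1265/(343/20) = 25300/343 ≈ 73.761
S = 1000/(25300/343) − 10 = 900/253 in ≈ 3.557 in
Ia = 0.2·(900/253) = 180/253 in ≈ 0.711 in

S = 900/253 in ≈ 3.557 in; Ia = 180/253 in ≈ 0.711 in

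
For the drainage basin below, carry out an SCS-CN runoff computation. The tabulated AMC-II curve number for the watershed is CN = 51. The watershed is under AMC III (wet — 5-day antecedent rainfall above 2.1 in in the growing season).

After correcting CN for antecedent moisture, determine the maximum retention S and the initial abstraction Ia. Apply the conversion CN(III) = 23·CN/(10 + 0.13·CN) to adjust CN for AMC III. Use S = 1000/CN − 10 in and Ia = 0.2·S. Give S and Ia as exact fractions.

Wet (AMC III): CN(III) = 23·51/(10 + 0.13·51) = 1173/(1663/100) = 117300/1663 ≈ 70.535
S = 1000/(117300/1663) − 10 = 4900/1173 in ≈ 4.177 in
Ia = 0.2·(4900/1173) = 980/1173 in ≈ 0.835 in

S = 4900/1173 in ≈ 4.177 in; Ia = 980/1173 in ≈ 0.835 in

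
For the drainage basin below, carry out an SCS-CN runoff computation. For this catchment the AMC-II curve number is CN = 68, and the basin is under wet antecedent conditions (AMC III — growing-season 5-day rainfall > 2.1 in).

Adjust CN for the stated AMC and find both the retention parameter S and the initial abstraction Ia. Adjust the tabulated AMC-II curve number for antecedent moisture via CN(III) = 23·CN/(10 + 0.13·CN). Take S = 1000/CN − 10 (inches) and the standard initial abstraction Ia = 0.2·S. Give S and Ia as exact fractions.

Wet (AMC III): CN(III) = 23·68/(10 + 0.13·68) = 1564/(471/25) = 39100/471 ≈ 83.015
Retention S: 1000/CN − 10 with CN=83.015 → S = 800/391 ≈ 2.046 in
Ia = 0.2S: 0.2·2.046 = 0.409 in (exactly 160/391)

S = 800/391 in ≈ 2.046 in; Ia = 160/391 in ≈ 0.409 in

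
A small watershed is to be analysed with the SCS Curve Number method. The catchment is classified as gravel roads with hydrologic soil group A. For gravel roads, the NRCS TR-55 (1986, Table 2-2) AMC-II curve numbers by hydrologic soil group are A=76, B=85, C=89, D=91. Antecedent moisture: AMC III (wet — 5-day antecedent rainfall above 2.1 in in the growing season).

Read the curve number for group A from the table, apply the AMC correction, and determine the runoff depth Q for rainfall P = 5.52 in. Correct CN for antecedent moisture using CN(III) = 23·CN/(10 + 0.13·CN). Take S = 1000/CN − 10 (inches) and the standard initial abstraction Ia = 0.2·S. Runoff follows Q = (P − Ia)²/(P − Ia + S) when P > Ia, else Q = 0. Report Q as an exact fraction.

NRCS table: gravel roads, soil group A → CN(II) = 76
CN(III) from CN(II)=76: (23·76)/(10 + 0.13·76) = 43700/497 ≈ 87.928
S = 1000/(43700/497) − 10 = 600/437 in ≈ 1.373 in
Ia = 0.2S: 0.2·1.373 = 0.275 in (exactly 120/437)
Since P=5.520 > Ia=0.275: effective rainfall P−Ia = 57306/10925 in
Q: (57306/10925)² ÷ (72306/10925) = 182443202/43885725 in (≈ 4.157 in)

Q = 182443202/43885725 in ≈ 4.157 in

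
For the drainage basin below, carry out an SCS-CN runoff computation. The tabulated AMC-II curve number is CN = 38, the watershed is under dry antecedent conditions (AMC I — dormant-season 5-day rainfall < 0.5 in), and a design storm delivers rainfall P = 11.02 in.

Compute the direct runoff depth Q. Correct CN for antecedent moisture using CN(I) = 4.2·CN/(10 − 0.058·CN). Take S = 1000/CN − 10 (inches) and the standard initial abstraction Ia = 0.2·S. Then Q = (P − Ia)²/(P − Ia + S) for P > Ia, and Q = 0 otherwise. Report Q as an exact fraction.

Q = 4205392801/16754987550 in ≈ 0.251 in

Adjust CN=38 to AMC I: 4.2·38/(10 − 0.058·38) → (798/5) ÷ (1949/250) = 39900/1949 ≈ 20.472
S = 1000/(39900/1949) − 10 = 15500/399 in ≈ 38.847 in
Ia = 0.2·(15500/399) = 3100/399 in ≈ 7.769 in
P − Ia = 11.020 − 7.769 = 64849/19950 ≈ 3.251 in (> 0, runoff occurs)
Q: (64849/19950)² ÷ (839849/19950) = 4205392801/16754987550 in (≈ 0.251 in)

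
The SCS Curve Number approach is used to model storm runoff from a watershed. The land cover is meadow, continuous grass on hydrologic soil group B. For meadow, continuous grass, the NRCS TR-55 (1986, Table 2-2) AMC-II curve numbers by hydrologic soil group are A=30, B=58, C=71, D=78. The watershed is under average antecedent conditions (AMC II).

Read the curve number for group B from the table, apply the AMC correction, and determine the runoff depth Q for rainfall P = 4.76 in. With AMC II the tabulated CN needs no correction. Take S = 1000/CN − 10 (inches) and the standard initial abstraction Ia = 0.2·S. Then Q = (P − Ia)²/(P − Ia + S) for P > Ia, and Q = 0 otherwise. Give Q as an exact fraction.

NRCS table: meadow, continuous grass, soil group B → CN(II) = 58
AMC II — tabulated CN = 58 applies directly.
S = 1000/58 − 10 = 210/29 in ≈ 7.241 in
Initial abstraction Ia = S/5 = (210/29)/5 = 42/29 ≈ 1.448 in
P − Ia = 4.760 − 1.448 = 2401/725 ≈ 3.312 in (> 0, runoff occurs)
Q: (2401/725)² ÷ (7651/725) = 823543/792425 in (≈ 1.039 in)

Q = 823543/792425 in ≈ 1.039 in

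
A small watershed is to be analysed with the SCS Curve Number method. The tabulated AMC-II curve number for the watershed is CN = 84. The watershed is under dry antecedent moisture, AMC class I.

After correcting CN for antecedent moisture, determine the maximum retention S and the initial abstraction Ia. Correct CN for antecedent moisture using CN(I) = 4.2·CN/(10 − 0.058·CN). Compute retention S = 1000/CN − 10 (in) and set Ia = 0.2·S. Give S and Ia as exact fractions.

Dry (AMC I): CN(I) = 4.2·84/(10 − 0.058·84) = (1764/5)/(641/125) = 44100/641 ≈ 68.799
Retention S: 1000/CN − 10 with CN=68.799 → S = 2000/441 ≈ 4.535 in
Ia = 0.2S: 0.2·4.535 = 0.907 in (exactly 400/441)

S = 2000/441 in ≈ 4.535 in; Ia = 400/441 in ≈ 0.907 in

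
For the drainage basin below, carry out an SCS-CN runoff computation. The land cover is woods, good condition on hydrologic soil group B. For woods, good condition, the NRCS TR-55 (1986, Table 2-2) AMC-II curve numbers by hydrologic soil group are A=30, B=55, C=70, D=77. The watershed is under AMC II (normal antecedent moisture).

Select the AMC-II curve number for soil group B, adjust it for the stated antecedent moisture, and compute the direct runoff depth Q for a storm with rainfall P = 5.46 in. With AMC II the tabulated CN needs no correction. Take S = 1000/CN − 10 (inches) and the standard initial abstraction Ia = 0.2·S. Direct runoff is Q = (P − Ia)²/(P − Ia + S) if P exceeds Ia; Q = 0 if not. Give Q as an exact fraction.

NRCS table: woods, good condition, soil group B → CN(II) = 55
AMC II — tabulated CN = 55 applies directly.
S = 1000/55 − 10 = 90/11 in ≈ 8.182 in
Ia = 0.2S: 0.2·8.182 = 1.636 in (exactly 18/11)
Since P=5.460 > Ia=1.636: effective rainfall P−Ia = 2103/550 in
Q: (2103/550)² ÷ (6603/550) = 1474203/1210550 in (≈ 1.218 in)

Q = 1474203/1210550 in ≈ 1.218 in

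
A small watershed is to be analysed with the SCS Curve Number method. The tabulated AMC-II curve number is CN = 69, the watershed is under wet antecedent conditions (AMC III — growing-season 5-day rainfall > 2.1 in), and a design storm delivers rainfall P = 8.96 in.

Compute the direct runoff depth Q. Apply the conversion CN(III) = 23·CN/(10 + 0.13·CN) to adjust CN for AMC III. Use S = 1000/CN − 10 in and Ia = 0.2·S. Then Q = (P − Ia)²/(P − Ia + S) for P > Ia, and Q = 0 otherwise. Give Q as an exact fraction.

Q = 7224490009/1035239775 in ≈ 6.979 in

CN(III) from CN(II)=69: (23·69)/(10 + 0.13·69) = 158700/1897 ≈ 83.658
Retention S: 1000/CN − 10 with CN=83.658 → S = 3100/1587 ≈ 1.953 in
Ia = 0.2·(3100/1587) = 620/1587 in ≈ 0.391 in
Excess rainfall: 8.960 − 0.391 = 8.569 in; P > Ia so Q > 0
Q = (339988/39675)²/((339988/39675) + 3100/1587) = (115591840144/1574105625)/(417488/39675) = 7224490009/1035239775 in ≈ 6.979 in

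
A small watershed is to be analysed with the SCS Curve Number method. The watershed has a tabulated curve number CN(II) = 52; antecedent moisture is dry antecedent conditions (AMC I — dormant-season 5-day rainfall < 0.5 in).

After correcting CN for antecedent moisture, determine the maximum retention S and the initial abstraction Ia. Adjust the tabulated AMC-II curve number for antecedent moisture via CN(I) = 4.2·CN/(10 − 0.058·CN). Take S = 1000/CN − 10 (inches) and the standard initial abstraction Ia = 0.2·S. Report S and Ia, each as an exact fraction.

CN(I) from CN(II)=52: (4.2·52)/(10 − 0.058·52) = 9100/291 ≈ 31.271
Max retention: S = 1000/(9100/291) − 10 = 2000/91 in (≈ 21.978 in)
Ia = 0.2·(2000/91) = 400/91 in ≈ 4.396 in

S = 2000/91 in ≈ 21.978 in; Ia = 400/91 in ≈ 4.396 in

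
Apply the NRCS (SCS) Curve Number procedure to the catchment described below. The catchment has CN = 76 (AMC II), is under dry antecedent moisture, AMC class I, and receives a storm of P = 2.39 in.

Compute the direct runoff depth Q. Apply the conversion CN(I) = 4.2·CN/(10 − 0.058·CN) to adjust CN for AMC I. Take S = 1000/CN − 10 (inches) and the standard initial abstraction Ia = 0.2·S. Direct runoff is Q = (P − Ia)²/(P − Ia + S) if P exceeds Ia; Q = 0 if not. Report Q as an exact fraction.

Q = 138933369/1486767100 in ≈ 0.093 in

Adjust CN=76 to AMC I: 4.2·76/(10 − 0.058·76) → (1596/5) ÷ (699/125) = 13300/233 ≈ 57.082
Retention S: 1000/CN − 10 with CN=57.082 → S = 1000/133 ≈ 7.519 in
Ia = 0.2·(1000/133) = 200/133 in ≈ 1.504 in
Since P=2.390 > Ia=1.504: effective rainfall P−Ia = 11787/13300 in
Runoff Q = (P−Ia)²/(P−Ia+S) = (0.886)²/(0.886+7.519) = 138933369/1486767100 ≈ 0.093 in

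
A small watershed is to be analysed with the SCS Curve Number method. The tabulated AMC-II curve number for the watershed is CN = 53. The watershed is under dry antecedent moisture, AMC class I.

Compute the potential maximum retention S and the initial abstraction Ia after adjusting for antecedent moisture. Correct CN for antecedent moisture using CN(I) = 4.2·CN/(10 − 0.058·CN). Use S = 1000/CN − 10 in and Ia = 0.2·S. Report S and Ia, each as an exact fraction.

S = 23500/1113 in ≈ 21.114 in; Ia = 4700/1113 in ≈ 4.223 in

Dry (AMC I): CN(I) = 4.2·53/(10 − 0.058·53) = (1113/5)/(3463/500) = 111300/3463 ≈ 32.140
Retention S: 1000/CN − 10 with CN=32.140 → S = 23500/1113 ≈ 21.114 in
Ia = 0.2·(23500/1113) = 4700/1113 in ≈ 4.223 in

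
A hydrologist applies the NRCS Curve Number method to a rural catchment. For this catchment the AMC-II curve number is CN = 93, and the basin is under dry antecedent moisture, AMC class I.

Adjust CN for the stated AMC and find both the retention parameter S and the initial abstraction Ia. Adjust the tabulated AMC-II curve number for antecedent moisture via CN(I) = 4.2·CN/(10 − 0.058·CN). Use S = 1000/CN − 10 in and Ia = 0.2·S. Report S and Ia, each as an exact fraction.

S = 500/279 in ≈ 1.792 in; Ia = 100/279 in ≈ 0.358 in

Adjust CN=93 to AMC I: 4.2·93/(10 − 0.058·93) → (1953/5) ÷ (2303/500) = 27900/329 ≈ 84.802
S = 1000/(27900/329) − 10 = 500/279 in ≈ 1.792 in
Ia = 0.2S: 0.2·1.792 = 0.358 in (exactly 100/279)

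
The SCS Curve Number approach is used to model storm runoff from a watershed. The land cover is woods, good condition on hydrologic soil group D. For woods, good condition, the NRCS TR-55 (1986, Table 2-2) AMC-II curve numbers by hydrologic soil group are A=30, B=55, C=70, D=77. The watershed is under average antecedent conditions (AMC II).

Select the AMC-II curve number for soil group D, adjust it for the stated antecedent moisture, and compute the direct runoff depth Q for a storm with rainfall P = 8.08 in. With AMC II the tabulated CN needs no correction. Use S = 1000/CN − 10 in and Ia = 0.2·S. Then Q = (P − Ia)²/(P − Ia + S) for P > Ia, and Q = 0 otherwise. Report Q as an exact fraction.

Q = 103737608/19398225 in ≈ 5.348 in

NRCS table: woods, good condition, soil group D → CN(II) = 77
CN(II) = 77; AMC II needs no correction.
Retention S: 1000/CN − 10 with CN=77.000 → S = 230/77 ≈ 2.987 in
Ia = 0.2·(230/77) = 46/77 in ≈ 0.597 in
Excess rainfall: 8.080 − 0.597 = 7.483 in; P > Ia so Q > 0
Q: (14404/1925)² ÷ (20154/1925) = 103737608/19398225 in (≈ 5.348 in)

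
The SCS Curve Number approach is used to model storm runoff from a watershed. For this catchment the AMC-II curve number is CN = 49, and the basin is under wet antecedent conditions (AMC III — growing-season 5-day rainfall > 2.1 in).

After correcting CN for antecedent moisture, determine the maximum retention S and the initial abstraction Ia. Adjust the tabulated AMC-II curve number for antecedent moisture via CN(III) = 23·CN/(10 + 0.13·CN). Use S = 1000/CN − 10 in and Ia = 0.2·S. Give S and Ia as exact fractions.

S = 5100/1127 in ≈ 4.525 in; Ia = 1020/1127 in ≈ 0.905 in

Adjust CN=49 to AMC III: 23·49/(10 + 0.13·49) → 1127 ÷ (1637/100) = 112700/1637 ≈ 68.845
Max retention: S = 1000/(112700/1637) − 10 = 5100/1127 in (≈ 4.525 in)
Initial abstraction Ia = S/5 = (5100/1127)/5 = 1020/1127 ≈ 0.905 in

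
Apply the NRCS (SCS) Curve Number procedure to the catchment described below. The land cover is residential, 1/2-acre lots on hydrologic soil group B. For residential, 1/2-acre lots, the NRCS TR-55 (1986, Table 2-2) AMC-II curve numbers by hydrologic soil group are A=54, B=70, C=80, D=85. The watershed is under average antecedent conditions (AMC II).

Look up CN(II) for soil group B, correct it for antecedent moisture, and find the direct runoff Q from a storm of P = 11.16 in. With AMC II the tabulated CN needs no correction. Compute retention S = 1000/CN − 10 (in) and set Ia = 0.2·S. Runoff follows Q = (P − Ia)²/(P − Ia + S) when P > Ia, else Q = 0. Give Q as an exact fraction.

Q = 1083603/148925 in ≈ 7.276 in

NRCS table: residential, 1/2-acre lots, soil group B → CN(II) = 70
AMC II — tabulated CN = 70 applies directly.
Retention S: 1000/CN − 10 with CN=70.000 → S = 30/7 ≈ 4.286 in
Ia = 0.2·(30/7) = 6/7 in ≈ 0.857 in
Excess rainfall: 11.160 − 0.857 = 10.303 in; P > Ia so Q > 0
Q = (1803/175)²/((1803/175) + 30/7) = (3250809/30625)/(2553/175) = 1083603/148925 in ≈ 7.276 in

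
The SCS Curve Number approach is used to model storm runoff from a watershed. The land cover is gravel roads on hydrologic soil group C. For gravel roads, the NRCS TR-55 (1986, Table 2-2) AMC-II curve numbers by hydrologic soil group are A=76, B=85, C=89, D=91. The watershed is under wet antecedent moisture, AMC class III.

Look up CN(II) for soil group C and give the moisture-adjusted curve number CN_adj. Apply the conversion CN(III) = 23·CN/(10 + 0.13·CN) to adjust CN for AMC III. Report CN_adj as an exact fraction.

CN_adj = 204700/2157 ≈ 94.900

NRCS table: gravel roads, soil group C → CN(II) = 89
CN(III) from CN(II)=89: (23·89)/(10 + 0.13·89) = 204700/2157 ≈ 94.900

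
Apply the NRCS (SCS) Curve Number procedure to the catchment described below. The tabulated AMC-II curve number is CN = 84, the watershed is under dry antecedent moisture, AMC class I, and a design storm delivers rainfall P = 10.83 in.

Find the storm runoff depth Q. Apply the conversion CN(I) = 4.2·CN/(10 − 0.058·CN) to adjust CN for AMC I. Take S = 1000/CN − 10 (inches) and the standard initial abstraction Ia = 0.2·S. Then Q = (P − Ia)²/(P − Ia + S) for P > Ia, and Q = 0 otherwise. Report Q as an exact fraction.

Dry (AMC I): CN(I) = 4.2·84/(10 − 0.058·84) = (1764/5)/(641/125) = 44100/641 ≈ 68.799
Max retention: S = 1000/(44100/641) − 10 = 2000/441 in (≈ 4.535 in)
Ia = 0.2·(2000/441) = 400/441 in ≈ 0.907 in
Excess rainfall: 10.830 − 0.907 = 9.923 in; P > Ia so Q > 0
Q = (437603/44100)²/((437603/44100) + 2000/441) = (191496385609/1944810000)/(637603/44100) = 191496385609/28118292300 in ≈ 6.810 in

Q = 191496385609/28118292300 in ≈ 6.810 in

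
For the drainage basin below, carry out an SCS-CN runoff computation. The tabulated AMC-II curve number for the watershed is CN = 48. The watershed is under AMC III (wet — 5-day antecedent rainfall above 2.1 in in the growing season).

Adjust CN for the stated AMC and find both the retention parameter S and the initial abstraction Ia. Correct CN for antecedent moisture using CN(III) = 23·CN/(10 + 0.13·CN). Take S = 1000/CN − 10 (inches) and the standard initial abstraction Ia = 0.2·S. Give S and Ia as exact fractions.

Wet (AMC III): CN(III) = 23·48/(10 + 0.13·48) = 1104/(406/25) = 13800/203 ≈ 67.980
Retention S: 1000/CN − 10 with CN=67.980 → S = 325/69 ≈ 4.710 in
Ia = 0.2·(325/69) = 65/69 in ≈ 0.942 in

S = 325/69 in ≈ 4.710 in; Ia = 65/69 in ≈ 0.942 in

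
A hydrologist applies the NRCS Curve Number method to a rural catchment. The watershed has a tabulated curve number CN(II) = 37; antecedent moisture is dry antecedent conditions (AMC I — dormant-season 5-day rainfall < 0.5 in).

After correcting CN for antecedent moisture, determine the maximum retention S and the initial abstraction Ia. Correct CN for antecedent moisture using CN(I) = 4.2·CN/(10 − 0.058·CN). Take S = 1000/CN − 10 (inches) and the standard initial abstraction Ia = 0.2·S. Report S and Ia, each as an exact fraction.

Dry (AMC I): CN(I) = 4.2·37/(10 − 0.058·37) = (777/5)/(3927/500) = 3700/187 ≈ 19.786
S = 1000/(3700/187) − 10 = 1500/37 in ≈ 40.541 in
Ia = 0.2S: 0.2·40.541 = 8.108 in (exactly 300/37)

S = 1500/37 in ≈ 40.541 in; Ia = 300/37 in ≈ 8.108 in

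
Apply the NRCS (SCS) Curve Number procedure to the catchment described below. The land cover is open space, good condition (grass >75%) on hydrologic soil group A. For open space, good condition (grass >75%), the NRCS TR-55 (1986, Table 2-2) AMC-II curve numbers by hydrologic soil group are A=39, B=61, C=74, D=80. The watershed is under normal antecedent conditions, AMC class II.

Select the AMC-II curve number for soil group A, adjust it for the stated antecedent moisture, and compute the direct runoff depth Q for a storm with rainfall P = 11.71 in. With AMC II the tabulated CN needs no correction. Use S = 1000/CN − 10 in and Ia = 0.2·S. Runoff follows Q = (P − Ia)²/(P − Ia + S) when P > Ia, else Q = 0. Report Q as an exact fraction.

Q = 1120173961/368429100 in ≈ 3.040 in

NRCS table: open space, good condition (grass >75%), soil group A → CN(II) = 39
AMC II — tabulated CN = 39 applies directly.
S = 1000/39 − 10 = 610/39 in ≈ 15.641 in
Initial abstraction Ia = S/5 = (610/39)/5 = 122/39 ≈ 3.128 in
Since P=11.710 > Ia=3.128: effective rainfall P−Ia = 33469/3900 in
Runoff Q = (P−Ia)²/(P−Ia+S) = (8.582)²/(8.582+15.641) = 1120173961/368429100 ≈ 3.040 in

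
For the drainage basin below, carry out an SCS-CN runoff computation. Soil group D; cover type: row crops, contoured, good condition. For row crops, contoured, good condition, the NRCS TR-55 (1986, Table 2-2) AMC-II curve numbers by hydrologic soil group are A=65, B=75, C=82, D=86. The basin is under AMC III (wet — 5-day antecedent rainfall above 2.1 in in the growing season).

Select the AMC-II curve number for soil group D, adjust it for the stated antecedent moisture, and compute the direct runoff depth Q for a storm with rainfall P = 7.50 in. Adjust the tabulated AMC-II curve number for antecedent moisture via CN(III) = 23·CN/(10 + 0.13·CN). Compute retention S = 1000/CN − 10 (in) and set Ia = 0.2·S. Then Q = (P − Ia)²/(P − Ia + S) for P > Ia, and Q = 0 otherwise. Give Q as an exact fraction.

NRCS table: row crops, contoured, good condition, soil group D → CN(II) = 86
CN(III) from CN(II)=86: (23·86)/(10 + 0.13·86) = 98900/1059 ≈ 93.390
Max retention: S = 1000/(98900/1059) − 10 = 700/989 in (≈ 0.708 in)
Ia = 0.2·(700/989) = 140/989 in ≈ 0.142 in
P − Ia = 7.500 − 0.142 = 14555/1978 ≈ 7.358 in (> 0, runoff occurs)
Runoff Q = (P−Ia)²/(P−Ia+S) = (7.358)²/(7.358+0.708) = 42369605/6311798 ≈ 6.713 in

Q = 42369605/6311798 in ≈ 6.713 in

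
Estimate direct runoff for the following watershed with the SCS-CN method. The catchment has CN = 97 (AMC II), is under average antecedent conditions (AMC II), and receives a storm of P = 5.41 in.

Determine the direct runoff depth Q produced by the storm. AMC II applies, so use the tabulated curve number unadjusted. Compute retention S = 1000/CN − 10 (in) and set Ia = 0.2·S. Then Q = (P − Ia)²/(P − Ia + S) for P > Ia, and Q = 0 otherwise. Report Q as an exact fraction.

AMC II — tabulated CN = 97 applies directly.
Retention S: 1000/CN − 10 with CN=97.000 → S = 30/97 ≈ 0.309 in
Initial abstraction Ia = S/5 = (30/97)/5 = 6/97 ≈ 0.062 in
Excess rainfall: 5.410 − 0.062 = 5.348 in; P > Ia so Q > 0
Q: (51877/9700)² ÷ (54877/9700) = 2691223129/532306900 in (≈ 5.056 in)

Q = 2691223129/532306900 in ≈ 5.056 in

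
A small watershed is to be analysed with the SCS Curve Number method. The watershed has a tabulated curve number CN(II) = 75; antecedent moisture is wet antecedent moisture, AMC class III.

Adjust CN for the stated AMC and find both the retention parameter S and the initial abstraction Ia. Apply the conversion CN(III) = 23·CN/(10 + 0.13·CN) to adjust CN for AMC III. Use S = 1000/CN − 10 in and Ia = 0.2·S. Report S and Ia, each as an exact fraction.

Adjust CN=75 to AMC III: 23·75/(10 + 0.13·75) → 1725 ÷ (79/4) = 6900/79 ≈ 87.342
Retention S: 1000/CN − 10 with CN=87.342 → S = 100/69 ≈ 1.449 in
Initial abstraction Ia = S/5 = (100/69)/5 = 20/69 ≈ 0.290 in

S = 100/69 in ≈ 1.449 in; Ia = 20/69 in ≈ 0.290 in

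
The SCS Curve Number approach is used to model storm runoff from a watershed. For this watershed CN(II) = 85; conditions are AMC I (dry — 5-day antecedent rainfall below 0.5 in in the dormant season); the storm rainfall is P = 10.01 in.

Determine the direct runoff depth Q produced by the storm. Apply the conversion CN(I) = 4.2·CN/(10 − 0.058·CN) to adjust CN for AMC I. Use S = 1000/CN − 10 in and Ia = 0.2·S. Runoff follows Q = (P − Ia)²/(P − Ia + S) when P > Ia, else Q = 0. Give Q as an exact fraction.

Adjust CN=85 to AMC I: 4.2·85/(10 − 0.058·85) → 357 ÷ (507/100) = 11900/169 ≈ 70.414
Max retention: S = 1000/(11900/169) − 10 = 500/119 in (≈ 4.202 in)
Initial abstraction Ia = S/5 = (500/119)/5 = 100/119 ≈ 0.840 in
P − Ia = 10.010 − 0.840 = 109119/11900 ≈ 9.170 in (> 0, runoff occurs)
Runoff Q = (P−Ia)²/(P−Ia+S) = (9.170)²/(9.170+4.202) = 11906956161/1893516100 ≈ 6.288 in

Q = 11906956161/1893516100 in ≈ 6.288 in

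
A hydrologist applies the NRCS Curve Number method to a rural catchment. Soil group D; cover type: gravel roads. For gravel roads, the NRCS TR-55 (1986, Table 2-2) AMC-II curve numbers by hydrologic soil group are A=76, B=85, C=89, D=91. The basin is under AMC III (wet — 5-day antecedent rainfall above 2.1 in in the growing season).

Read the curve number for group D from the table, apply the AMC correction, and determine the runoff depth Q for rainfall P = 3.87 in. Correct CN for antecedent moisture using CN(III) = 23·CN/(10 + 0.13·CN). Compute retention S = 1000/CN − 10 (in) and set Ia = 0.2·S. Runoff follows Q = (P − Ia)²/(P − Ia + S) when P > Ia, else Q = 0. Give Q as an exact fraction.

Q = 69694416009/20511190700 in ≈ 3.398 in

NRCS table: gravel roads, soil group D → CN(II) = 91
Wet (AMC III): CN(III) = 23·91/(10 + 0.13·91) = 2093/(2183/100) = 209300/2183 ≈ 95.877
Max retention: S = 1000/(209300/2183) − 10 = 900/2093 in (≈ 0.430 in)
Initial abstraction Ia = S/5 = (900/2093)/5 = 180/2093 ≈ 0.086 in
Since P=3.870 > Ia=0.086: effective rainfall P−Ia = 791991/209300 in
Q = (791991/209300)²/((791991/209300) + 900/2093) = (627249744081/43806490000)/(881991/209300) = 69694416009/20511190700 in ≈ 3.398 in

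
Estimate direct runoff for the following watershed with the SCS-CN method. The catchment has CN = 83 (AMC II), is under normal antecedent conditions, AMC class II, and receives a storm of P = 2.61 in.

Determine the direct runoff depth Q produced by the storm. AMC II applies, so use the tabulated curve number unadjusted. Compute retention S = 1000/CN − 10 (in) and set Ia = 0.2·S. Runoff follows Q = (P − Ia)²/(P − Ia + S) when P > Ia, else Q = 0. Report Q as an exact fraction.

Average conditions: CN = 83 (no AMC adjustment).
Max retention: S = 1000/83 − 10 = 170/83 in (≈ 2.048 in)
Initial abstraction Ia = S/5 = (170/83)/5 = 34/83 ≈ 0.410 in
Excess rainfall: 2.610 − 0.410 = 2.200 in; P > Ia so Q > 0
Q = (18263/8300)²/((18263/8300) + 170/83) = (333537169/68890000)/(35263/8300) = 333537169/292682900 in ≈ 1.140 in

Q = 333537169/292682900 in ≈ 1.140 in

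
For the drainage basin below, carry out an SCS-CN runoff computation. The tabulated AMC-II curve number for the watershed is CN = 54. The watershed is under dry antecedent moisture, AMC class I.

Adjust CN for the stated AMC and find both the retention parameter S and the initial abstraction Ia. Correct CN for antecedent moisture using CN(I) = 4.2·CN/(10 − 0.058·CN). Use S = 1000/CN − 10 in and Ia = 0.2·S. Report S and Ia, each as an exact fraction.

S = 11500/567 in ≈ 20.282 in; Ia = 2300/567 in ≈ 4.056 in

Dry (AMC I): CN(I) = 4.2·54/(10 − 0.058·54) = (1134/5)/(1717/250) = 56700/1717 ≈ 33.023
Retention S: 1000/CN − 10 with CN=33.023 → S = 11500/567 ≈ 20.282 in
Initial abstraction Ia = S/5 = (11500/567)/5 = 2300/567 ≈ 4.056 in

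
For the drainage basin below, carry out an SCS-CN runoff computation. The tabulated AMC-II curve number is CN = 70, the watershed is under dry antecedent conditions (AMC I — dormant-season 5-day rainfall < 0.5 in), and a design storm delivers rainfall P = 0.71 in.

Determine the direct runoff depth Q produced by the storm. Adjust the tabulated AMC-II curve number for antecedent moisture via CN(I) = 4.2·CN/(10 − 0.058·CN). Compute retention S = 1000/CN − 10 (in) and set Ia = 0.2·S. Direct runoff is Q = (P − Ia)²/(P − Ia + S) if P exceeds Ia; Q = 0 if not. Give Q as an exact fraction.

Dry (AMC I): CN(I) = 4.2·70/(10 − 0.058·70) = 294/(297/50) = 4900/99 ≈ 49.495
Max retention: S = 1000/(4900/99) − 10 = 500/49 in (≈ 10.204 in)
Initial abstraction Ia = S/5 = (500/49)/5 = 100/49 ≈ 2.041 in
P = 0.710 ≤ Ia = 2.041 in: entire storm abstracted, Q = 0.

Q = 0 in ≈ 0.000 in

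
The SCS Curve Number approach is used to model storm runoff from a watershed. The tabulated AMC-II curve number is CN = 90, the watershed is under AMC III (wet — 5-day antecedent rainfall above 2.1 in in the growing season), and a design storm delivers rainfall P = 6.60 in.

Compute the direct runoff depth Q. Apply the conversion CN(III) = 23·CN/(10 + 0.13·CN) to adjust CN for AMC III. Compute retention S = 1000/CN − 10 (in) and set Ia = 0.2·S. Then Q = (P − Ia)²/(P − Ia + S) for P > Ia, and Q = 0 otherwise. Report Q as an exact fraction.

Q = 45306361/7484085 in ≈ 6.054 in

CN(III) from CN(II)=90: (23·90)/(10 + 0.13·90) = 20700/217 ≈ 95.392
Retention S: 1000/CN − 10 with CN=95.392 → S = 100/207 ≈ 0.483 in
Initial abstraction Ia = S/5 = (100/207)/5 = 20/207 ≈ 0.097 in
Since P=6.600 > Ia=0.097: effective rainfall P−Ia = 6731/1035 in
Runoff Q = (P−Ia)²/(P−Ia+S) = (6.503)²/(6.503+0.483) = 45306361/7484085 ≈ 6.054 in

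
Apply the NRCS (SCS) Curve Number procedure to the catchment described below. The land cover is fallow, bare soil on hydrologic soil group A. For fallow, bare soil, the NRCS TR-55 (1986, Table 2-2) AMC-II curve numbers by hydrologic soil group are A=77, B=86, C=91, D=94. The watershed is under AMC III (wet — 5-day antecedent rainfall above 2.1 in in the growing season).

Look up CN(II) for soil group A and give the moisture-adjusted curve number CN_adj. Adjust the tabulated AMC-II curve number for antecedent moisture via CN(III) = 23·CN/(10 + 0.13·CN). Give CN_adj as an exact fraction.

CN_adj = 7700/87 ≈ 88.506

NRCS table: fallow, bare soil, soil group A → CN(II) = 77
Wet (AMC III): CN(III) = 23·77/(10 + 0.13·77) = 1771/(2001/100) = 7700/87 ≈ 88.506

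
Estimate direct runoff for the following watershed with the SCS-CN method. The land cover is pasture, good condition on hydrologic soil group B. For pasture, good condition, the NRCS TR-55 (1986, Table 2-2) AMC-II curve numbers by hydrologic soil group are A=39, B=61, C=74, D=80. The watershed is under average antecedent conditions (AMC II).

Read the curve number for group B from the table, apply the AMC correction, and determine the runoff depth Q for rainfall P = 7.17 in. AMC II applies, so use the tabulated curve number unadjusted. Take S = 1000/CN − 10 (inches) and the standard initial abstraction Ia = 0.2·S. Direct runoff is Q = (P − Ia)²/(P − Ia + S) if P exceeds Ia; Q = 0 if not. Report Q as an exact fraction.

NRCS table: pasture, good condition, soil group B → CN(II) = 61
AMC II — tabulated CN = 61 applies directly.
S = 1000/61 − 10 = 390/61 in ≈ 6.393 in
Ia = 0.2·(390/61) = 78/61 in ≈ 1.279 in
Since P=7.170 > Ia=1.279: effective rainfall P−Ia = 35937/6100 in
Q = (35937/6100)²/((35937/6100) + 390/61) = (1291467969/37210000)/(74937/6100) = 430489323/152371900 in ≈ 2.825 in

Q = 430489323/152371900 in ≈ 2.825 in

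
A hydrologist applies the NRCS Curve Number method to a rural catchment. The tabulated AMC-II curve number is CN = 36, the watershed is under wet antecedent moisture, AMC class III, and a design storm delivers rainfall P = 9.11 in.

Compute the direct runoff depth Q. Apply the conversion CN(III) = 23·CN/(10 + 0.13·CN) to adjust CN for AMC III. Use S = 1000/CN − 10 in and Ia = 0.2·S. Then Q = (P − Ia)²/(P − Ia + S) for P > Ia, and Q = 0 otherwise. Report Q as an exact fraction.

Adjust CN=36 to AMC III: 23·36/(10 + 0.13·36) → 828 ÷ (367/25) = 20700/367 ≈ 56.403
S = 1000/(20700/367) − 10 = 1600/207 in ≈ 7.729 in
Ia = 0.2·(1600/207) = 320/207 in ≈ 1.546 in
P − Ia = 9.110 − 1.546 = 156577/20700 ≈ 7.564 in (> 0, runoff occurs)
Q: (156577/20700)² ÷ (316577/20700) = 24516356929/6553143900 in (≈ 3.741 in)

Q = 24516356929/6553143900 in ≈ 3.741 in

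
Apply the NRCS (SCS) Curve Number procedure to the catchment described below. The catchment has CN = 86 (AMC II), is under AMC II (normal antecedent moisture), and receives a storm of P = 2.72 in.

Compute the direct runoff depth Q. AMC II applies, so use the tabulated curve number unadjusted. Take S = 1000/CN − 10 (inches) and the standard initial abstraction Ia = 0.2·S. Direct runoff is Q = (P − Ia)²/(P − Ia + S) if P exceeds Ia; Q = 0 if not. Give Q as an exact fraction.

Average conditions: CN = 86 (no AMC adjustment).
S = 1000/86 − 10 = 70/43 in ≈ 1.628 in
Ia = 0.2·(70/43) = 14/43 in ≈ 0.326 in
Since P=2.720 > Ia=0.326: effective rainfall P−Ia = 2574/1075 in
Q = (2574/1075)²/((2574/1075) + 70/43) = (6625476/1155625)/(4324/1075) = 1656369/1162075 in ≈ 1.425 in

Q = 1656369/1162075 in ≈ 1.425 in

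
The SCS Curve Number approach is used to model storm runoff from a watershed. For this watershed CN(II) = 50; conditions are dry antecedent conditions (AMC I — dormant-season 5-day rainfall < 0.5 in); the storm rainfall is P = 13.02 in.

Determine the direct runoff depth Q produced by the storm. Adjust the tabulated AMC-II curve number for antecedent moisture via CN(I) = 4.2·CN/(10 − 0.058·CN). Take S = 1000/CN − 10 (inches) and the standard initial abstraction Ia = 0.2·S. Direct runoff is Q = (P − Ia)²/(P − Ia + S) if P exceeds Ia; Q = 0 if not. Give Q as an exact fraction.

Dry (AMC I): CN(I) = 4.2·50/(10 − 0.058·50) = 210/(71/10) = 2100/71 ≈ 29.577
S = 1000/(2100/71) − 10 = 500/21 in ≈ 23.810 in
Ia = 0.2·(500/21) = 100/21 in ≈ 4.762 in
Excess rainfall: 13.020 − 4.762 = 8.258 in; P > Ia so Q > 0
Q = (8671/1050)²/((8671/1050) + 500/21) = (75186241/1102500)/(33671/1050) = 75186241/35354550 in ≈ 2.127 in

Q = 75186241/35354550 in ≈ 2.127 in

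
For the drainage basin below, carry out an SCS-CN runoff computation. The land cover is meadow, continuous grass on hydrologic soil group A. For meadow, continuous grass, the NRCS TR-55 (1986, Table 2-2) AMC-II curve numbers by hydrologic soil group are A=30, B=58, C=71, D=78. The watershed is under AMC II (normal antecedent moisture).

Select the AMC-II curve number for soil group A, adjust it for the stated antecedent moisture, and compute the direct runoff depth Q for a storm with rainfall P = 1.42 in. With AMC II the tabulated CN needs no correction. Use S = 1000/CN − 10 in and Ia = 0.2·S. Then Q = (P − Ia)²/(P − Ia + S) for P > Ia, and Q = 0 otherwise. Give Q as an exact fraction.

Q = 0 in ≈ 0.000 in

NRCS table: meadow, continuous grass, soil group A → CN(II) = 30
Average conditions: CN = 30 (no AMC adjustment).
Max retention: S = 1000/30 − 10 = 70/3 in (≈ 23.333 in)
Ia = 0.2·(70/3) = 14/3 in ≈ 4.667 in
P = 1.420 ≤ Ia = 4.667 in: entire storm abstracted, Q = 0.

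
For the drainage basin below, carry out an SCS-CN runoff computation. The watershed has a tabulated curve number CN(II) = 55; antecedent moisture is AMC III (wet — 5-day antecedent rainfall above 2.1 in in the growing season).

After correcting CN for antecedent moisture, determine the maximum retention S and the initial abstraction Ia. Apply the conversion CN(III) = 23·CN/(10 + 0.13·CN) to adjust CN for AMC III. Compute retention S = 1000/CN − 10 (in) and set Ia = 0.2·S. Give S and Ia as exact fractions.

S = 900/253 in ≈ 3.557 in; Ia = 180/253 in ≈ 0.711 in

Wet (AMC III): CN(III) = 23·55/(10 + 0.13·55) = 1265/(343/20) = 25300/343 ≈ 73.761
Retention S: 1000/CN − 10 with CN=73.761 → S = 900/253 ≈ 3.557 in
Ia = 0.2·(900/253) = 180/253 in ≈ 0.711 in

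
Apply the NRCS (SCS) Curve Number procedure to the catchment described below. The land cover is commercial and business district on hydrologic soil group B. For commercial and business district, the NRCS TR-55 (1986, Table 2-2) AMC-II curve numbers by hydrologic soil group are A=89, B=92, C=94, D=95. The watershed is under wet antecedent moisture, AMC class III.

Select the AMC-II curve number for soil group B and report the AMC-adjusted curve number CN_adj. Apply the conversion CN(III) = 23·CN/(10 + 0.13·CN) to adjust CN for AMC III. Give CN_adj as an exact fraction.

NRCS table: commercial and business district, soil group B → CN(II) = 92
Adjust CN=92 to AMC III: 23·92/(10 + 0.13·92) → 2116 ÷ (549/25) = 52900/549 ≈ 96.357

CN_adj = 52900/549 ≈ 96.357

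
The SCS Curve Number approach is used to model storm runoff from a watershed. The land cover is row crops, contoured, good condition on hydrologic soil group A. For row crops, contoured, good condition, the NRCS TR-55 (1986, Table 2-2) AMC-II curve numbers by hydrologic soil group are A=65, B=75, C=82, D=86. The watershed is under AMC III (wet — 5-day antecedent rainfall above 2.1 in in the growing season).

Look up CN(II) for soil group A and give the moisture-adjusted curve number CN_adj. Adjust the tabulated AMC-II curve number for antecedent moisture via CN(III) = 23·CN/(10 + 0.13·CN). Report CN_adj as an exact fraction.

NRCS table: row crops, contoured, good condition, soil group A → CN(II) = 65
CN(III) from CN(II)=65: (23·65)/(10 + 0.13·65) = 29900/369 ≈ 81.030

CN_adj = 29900/369 ≈ 81.030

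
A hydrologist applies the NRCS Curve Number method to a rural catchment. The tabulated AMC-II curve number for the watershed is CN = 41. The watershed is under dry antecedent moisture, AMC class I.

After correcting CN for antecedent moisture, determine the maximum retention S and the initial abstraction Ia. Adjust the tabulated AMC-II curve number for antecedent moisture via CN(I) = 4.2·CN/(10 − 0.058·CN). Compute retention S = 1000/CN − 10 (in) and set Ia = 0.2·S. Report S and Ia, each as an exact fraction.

S = 29500/861 in ≈ 34.262 in; Ia = 5900/861 in ≈ 6.852 in

Dry (AMC I): CN(I) = 4.2·41/(10 − 0.058·41) = (861/5)/(3811/500) = 86100/3811 ≈ 22.592
Retention S: 1000/CN − 10 with CN=22.592 → S = 29500/861 ≈ 34.262 in
Ia = 0.2·(29500/861) = 5900/861 in ≈ 6.852 in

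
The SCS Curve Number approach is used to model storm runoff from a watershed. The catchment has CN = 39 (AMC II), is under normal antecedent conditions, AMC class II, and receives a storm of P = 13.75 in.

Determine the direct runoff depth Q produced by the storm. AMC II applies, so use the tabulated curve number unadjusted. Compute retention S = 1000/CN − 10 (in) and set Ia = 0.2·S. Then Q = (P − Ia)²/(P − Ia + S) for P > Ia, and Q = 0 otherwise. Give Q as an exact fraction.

CN(II) = 39; AMC II needs no correction.
Max retention: S = 1000/39 − 10 = 610/39 in (≈ 15.641 in)
Initial abstraction Ia = S/5 = (610/39)/5 = 122/39 ≈ 3.128 in
Since P=13.750 > Ia=3.128: effective rainfall P−Ia = 1657/156 in
Q: (1657/156)² ÷ (4097/156) = 2745649/639132 in (≈ 4.296 in)

Q = 2745649/639132 in ≈ 4.296 in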